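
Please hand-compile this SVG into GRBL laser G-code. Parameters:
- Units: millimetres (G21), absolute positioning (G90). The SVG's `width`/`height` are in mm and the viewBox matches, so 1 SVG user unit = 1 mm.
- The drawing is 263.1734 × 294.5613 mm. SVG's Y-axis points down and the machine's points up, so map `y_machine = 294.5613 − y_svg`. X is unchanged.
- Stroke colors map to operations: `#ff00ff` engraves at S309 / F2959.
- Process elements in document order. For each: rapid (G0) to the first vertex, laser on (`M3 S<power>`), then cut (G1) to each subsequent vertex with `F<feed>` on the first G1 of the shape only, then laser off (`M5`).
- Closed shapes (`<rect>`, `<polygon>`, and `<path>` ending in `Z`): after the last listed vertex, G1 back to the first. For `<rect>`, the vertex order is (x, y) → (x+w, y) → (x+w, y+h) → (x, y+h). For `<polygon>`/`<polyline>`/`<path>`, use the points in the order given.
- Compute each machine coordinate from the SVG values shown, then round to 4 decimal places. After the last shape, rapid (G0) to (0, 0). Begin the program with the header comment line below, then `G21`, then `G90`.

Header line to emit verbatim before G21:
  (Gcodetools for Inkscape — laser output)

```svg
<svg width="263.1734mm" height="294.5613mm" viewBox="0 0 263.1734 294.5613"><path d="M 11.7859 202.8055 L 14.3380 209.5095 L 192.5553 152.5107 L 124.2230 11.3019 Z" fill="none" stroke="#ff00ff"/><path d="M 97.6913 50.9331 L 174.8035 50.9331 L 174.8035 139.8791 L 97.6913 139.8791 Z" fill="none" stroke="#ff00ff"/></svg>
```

(Gcodetools for Inkscape — laser output)
G21
G90
G0 X11.7859 Y91.7558
M3 S309
G1 X14.3380 Y85.0518 F2959
G1 X192.5553 Y142.0506
G1 X124.2230 Y283.2594
G1 X11.7859 Y91.7558
M5
G0 X97.6913 Y243.6282
M3 S309
G1 X174.8035 Y243.6282 F2959
G1 X174.8035 Y154.6822
G1 X97.6913 Y154.6822
G1 X97.6913 Y243.6282
M5
G0 X0.0000 Y0.0000

Since the viewBox matches the mm dimensions, user units are millimetres directly. The only transform is the Y-flip y_m = 294.5613 − y_svg.

Shape 1 is a closed polygon drawn with `<path>`. Its stroke #ff00ff means engrave at S309, F2959. After flipping Y the toolpath is (11.7859,91.7558) → (14.3380,85.0518) → (192.5553,142.0506) → (124.2230,283.2594) → (11.7859,91.7558), returning to the start.

Shape 2 is a rectangle drawn with `<path>`. Its stroke #ff00ff means engrave at S309, F2959. After flipping Y the toolpath is (97.6913,243.6282) → (174.8035,243.6282) → (174.8035,154.6822) → (97.6913,154.6822) → (97.6913,243.6282), returning to the start.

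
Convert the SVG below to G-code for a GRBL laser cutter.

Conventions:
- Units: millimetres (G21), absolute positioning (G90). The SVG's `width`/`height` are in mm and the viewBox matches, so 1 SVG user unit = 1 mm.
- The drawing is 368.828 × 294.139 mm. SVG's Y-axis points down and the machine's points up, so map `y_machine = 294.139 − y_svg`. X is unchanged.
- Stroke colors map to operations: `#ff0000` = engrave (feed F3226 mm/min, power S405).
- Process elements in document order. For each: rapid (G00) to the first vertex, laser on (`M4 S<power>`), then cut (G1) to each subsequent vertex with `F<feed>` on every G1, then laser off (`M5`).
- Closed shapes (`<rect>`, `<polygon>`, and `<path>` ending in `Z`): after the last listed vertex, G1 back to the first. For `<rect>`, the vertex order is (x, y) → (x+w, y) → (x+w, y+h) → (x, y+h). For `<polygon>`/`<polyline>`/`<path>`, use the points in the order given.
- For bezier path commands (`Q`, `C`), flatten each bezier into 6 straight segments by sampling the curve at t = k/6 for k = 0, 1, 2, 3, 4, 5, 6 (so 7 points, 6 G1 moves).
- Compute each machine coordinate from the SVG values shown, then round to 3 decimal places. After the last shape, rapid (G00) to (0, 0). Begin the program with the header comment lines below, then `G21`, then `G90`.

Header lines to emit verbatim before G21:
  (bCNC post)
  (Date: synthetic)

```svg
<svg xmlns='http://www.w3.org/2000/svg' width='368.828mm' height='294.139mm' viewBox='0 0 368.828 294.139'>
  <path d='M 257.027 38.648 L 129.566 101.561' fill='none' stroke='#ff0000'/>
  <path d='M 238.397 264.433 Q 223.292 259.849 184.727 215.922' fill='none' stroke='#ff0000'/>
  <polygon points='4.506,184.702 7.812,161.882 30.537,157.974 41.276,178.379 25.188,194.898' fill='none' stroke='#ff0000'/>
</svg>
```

(bCNC post)
(Date: synthetic)
G21
G90
G00 X257.027 Y255.491
M4 S405
G1 X129.566 Y192.578 F3226
M5
G00 X238.397 Y29.706
M4 S405
G1 X232.710 Y32.327 F3226
G1 X225.720 Y37.133 F3226
G1 X217.427 Y44.126 F3226
G1 X207.830 Y53.304 F3226
G1 X196.930 Y64.668 F3226
G1 X184.727 Y78.217 F3226
M5
G00 X4.506 Y109.437
M4 S405
G1 X7.812 Y132.257 F3226
G1 X30.537 Y136.165 F3226
G1 X41.276 Y115.760 F3226
G1 X25.188 Y99.241 F3226
G1 X4.506 Y109.437 F3226
M5
G00 X0.000 Y0.000

Since the viewBox matches the mm dimensions, user units are millimetres directly. The only transform is the Y-flip y_m = 294.139 − y_svg.

Shape 1 is a line segment drawn with `<path>`. Its stroke #ff0000 means engrave at S405, F3226. After flipping Y the toolpath is (257.027,255.491) → (129.566,192.578).

Shape 2 is a quadratic bezier drawn with `<path>`. Its stroke #ff0000 means engrave at S405, F3226. After flipping Y the toolpath is (238.397,29.706) → (232.710,32.327) → (225.720,37.133) → (217.427,44.126) → (207.830,53.304) → (196.930,64.668) → (184.727,78.217).

Shape 3 is a regular polygon drawn with `<polygon>`. Its stroke #ff0000 means engrave at S405, F3226. After flipping Y the toolpath is (4.506,109.437) → (7.812,132.257) → (30.537,136.165) → (41.276,115.760) → (25.188,99.241) → (4.506,109.437), returning to the start.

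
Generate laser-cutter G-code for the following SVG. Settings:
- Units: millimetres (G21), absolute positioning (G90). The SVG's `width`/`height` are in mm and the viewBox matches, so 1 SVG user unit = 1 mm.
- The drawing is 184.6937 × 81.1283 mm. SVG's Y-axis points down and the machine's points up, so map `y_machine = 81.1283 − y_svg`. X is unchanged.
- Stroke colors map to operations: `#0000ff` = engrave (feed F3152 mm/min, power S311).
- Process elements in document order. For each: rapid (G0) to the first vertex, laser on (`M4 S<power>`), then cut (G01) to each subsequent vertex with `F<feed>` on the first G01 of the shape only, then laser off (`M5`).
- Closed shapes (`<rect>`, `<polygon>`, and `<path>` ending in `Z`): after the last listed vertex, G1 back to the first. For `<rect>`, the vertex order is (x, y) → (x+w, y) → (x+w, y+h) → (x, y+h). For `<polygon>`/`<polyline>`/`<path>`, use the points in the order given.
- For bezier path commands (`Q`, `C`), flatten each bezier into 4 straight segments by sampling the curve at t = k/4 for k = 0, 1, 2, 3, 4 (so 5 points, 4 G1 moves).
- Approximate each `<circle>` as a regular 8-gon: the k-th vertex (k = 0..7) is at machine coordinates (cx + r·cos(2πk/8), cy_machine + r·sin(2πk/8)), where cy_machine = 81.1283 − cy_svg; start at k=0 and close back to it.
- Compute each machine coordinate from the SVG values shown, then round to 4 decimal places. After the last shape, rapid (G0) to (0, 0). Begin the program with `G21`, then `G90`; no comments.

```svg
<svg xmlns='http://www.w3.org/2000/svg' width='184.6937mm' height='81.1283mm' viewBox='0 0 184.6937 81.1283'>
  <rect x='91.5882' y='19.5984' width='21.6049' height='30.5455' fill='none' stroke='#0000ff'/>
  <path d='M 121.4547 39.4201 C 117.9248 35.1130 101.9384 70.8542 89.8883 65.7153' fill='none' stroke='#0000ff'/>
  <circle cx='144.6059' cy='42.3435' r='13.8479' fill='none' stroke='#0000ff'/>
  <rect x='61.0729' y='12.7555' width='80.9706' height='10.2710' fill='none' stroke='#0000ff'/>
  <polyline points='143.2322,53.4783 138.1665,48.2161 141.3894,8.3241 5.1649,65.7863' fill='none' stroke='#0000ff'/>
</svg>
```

G21
G90
G0 X91.5882 Y61.5299
M4 S311
G01 X113.1931 Y61.5299 F3152
G01 X113.1931 Y30.9844
G01 X91.5882 Y30.9844
G01 X91.5882 Y61.5299
M5
G0 X121.4547 Y41.7082
M4 S311
G01 X116.7278 Y38.6940 F3152
G01 X108.8666 Y28.2487
G01 X99.4078 Y17.9593
G01 X89.8883 Y15.4130
M5
G0 X158.4538 Y38.7848
M4 S311
G01 X154.3978 Y48.5767 F3152
G01 X144.6059 Y52.6327
G01 X134.8140 Y48.5767
G01 X130.7580 Y38.7848
G01 X134.8140 Y28.9929
G01 X144.6059 Y24.9369
G01 X154.3978 Y28.9929
G01 X158.4538 Y38.7848
M5
G0 X61.0729 Y68.3728
M4 S311
G01 X142.0435 Y68.3728 F3152
G01 X142.0435 Y58.1018
G01 X61.0729 Y58.1018
G01 X61.0729 Y68.3728
M5
G0 X143.2322 Y27.6500
M4 S311
G01 X138.1665 Y32.9122 F3152
G01 X141.3894 Y72.8042
G01 X5.1649 Y15.3420
M5
G0 X0.0000 Y0.0000

viewBox `0 0 184.6937 81.1283` with mm width/height → 1 unit = 1 mm. Flip: y_m = 81.1283 − y_svg.

**Shape 1** — `<rect>` rectangle, stroke `#0000ff` → engrave (S311, F3152). Machine vertices: (91.5882,61.5299) → (113.1931,61.5299) → (113.1931,30.9844) → (91.5882,30.9844) → (91.5882,61.5299). Closed: final G1 returns to the first vertex.

**Shape 2** — `<path>` cubic bezier, stroke `#0000ff` → engrave (S311, F3152). Control points (SVG): P0=(121.4547,39.4201), P1=(117.9248,35.1130), P2=(101.9384,70.8542), P3=(89.8883,65.7153); sampled at t=k/4. Machine vertices: (121.4547,41.7082) → (116.7278,38.6940) → (108.8666,28.2487) → (99.4078,17.9593) → (89.8883,15.4130). Open path.

**Shape 3** — `<circle>` circle, stroke `#0000ff` → engrave (S311, F3152). Machine vertices: (158.4538,38.7848) → (154.3978,48.5767) → (144.6059,52.6327) → (134.8140,48.5767) → (130.7580,38.7848) → (134.8140,28.9929) → (144.6059,24.9369) → (154.3978,28.9929) → (158.4538,38.7848). Closed: final G1 returns to the first vertex.

**Shape 4** — `<rect>` rectangle, stroke `#0000ff` → engrave (S311, F3152). Machine vertices: (61.0729,68.3728) → (142.0435,68.3728) → (142.0435,58.1018) → (61.0729,58.1018) → (61.0729,68.3728). Closed: final G1 returns to the first vertex.

**Shape 5** — `<polyline>` open polyline, stroke `#0000ff` → engrave (S311, F3152). Machine vertices: (143.2322,27.6500) → (138.1665,32.9122) → (141.3894,72.8042) → (5.1649,15.3420). Open path.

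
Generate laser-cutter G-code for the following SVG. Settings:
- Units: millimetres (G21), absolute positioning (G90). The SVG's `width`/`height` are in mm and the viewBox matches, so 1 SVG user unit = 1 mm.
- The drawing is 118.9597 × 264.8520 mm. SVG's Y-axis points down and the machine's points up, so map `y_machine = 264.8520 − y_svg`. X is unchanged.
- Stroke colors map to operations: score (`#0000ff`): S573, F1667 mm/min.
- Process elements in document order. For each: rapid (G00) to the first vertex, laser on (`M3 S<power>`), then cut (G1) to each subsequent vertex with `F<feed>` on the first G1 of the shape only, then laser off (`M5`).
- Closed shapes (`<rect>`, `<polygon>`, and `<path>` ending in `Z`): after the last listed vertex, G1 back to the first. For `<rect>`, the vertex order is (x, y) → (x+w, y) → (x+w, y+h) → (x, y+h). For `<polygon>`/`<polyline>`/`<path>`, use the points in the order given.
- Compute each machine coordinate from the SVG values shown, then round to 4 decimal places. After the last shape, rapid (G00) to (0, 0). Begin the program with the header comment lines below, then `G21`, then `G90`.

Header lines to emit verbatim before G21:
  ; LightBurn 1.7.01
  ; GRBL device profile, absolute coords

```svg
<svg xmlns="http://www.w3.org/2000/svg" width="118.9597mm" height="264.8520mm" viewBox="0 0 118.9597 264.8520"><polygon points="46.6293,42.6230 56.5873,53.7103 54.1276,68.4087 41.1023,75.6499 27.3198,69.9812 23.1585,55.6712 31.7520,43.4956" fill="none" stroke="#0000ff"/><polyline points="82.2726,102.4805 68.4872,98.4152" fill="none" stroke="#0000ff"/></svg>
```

; LightBurn 1.7.01
; GRBL device profile, absolute coords
G21
G90
G00 X46.6293 Y222.2290
M3 S573
G1 X56.5873 Y211.1417 F1667
G1 X54.1276 Y196.4433
G1 X41.1023 Y189.2021
G1 X27.3198 Y194.8708
G1 X23.1585 Y209.1808
G1 X31.7520 Y221.3564
G1 X46.6293 Y222.2290
M5
G00 X82.2726 Y162.3715
M3 S573
G1 X68.4872 Y166.4368 F1667
M5
G00 X0.0000 Y0.0000

viewBox `0 0 118.9597 264.8520` with mm width/height → 1 unit = 1 mm. Flip: y_m = 264.8520 − y_svg.

**Shape 1** — `<polygon>` regular polygon, stroke `#0000ff` → score (S573, F1667). Machine vertices: (46.6293,222.2290) → (56.5873,211.1417) → (54.1276,196.4433) → (41.1023,189.2021) → (27.3198,194.8708) → (23.1585,209.1808) → (31.7520,221.3564) → (46.6293,222.2290). Closed: final G1 returns to the first vertex.

**Shape 2** — `<polyline>` line segment, stroke `#0000ff` → score (S573, F1667). Machine vertices: (82.2726,162.3715) → (68.4872,166.4368). Open path.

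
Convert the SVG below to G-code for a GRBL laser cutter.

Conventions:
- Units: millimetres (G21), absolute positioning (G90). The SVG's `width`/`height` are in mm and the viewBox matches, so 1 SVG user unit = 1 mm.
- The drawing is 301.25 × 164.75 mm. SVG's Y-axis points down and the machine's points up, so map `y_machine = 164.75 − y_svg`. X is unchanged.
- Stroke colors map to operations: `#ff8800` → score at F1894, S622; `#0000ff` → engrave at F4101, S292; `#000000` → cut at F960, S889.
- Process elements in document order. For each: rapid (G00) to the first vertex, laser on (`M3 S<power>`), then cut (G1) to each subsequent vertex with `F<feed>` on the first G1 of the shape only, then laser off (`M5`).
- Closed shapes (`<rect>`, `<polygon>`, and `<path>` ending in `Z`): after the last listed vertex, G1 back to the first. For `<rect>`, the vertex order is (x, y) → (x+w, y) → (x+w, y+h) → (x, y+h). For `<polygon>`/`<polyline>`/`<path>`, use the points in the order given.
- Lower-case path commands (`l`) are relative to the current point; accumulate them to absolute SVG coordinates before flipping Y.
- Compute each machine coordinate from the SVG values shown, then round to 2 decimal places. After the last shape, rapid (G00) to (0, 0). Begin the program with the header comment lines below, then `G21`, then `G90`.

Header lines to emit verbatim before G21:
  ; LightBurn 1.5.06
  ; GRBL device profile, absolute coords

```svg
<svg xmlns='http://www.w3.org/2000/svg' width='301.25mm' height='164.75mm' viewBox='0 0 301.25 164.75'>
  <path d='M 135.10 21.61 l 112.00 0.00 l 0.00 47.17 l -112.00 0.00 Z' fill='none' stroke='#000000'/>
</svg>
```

; LightBurn 1.5.06
; GRBL device profile, absolute coords
G21
G90
G00 X135.10 Y143.14
M3 S889
G1 X247.10 Y143.14 F960
G1 X247.10 Y95.97
G1 X135.10 Y95.97
G1 X135.10 Y143.14
M5
G00 X0.00 Y0.00

1 u = 1 mm; y_m = 164.75 − y.

[1] `<path>` rectangle, #000000→cut S889 F960: (135.10,143.14) → (247.10,143.14) → (247.10,95.97) → (135.10,95.97) → (135.10,143.14) (closed)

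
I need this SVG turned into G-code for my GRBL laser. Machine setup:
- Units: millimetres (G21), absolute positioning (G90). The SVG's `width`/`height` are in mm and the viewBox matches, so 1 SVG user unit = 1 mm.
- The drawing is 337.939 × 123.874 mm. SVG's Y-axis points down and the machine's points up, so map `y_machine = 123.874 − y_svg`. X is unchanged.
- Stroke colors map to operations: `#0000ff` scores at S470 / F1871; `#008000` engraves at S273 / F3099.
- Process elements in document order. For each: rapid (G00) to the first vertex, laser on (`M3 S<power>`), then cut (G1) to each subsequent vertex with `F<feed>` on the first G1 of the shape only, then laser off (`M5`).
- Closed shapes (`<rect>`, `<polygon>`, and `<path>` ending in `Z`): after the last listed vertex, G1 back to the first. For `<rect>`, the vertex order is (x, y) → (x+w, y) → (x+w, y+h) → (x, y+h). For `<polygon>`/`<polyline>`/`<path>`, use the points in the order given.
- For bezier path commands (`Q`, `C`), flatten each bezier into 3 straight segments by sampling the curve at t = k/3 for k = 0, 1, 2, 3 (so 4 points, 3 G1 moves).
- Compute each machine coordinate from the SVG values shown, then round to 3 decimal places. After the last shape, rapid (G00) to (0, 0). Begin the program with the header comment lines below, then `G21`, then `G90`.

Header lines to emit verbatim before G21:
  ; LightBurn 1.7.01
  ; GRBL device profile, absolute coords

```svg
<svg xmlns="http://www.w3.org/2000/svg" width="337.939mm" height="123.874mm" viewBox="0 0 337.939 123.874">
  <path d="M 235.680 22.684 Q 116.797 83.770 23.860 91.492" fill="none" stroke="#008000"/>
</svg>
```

; LightBurn 1.7.01
; GRBL device profile, absolute coords
G21
G90
G00 X235.680 Y101.190
M3 S273
G1 X159.308 Y66.395 F3099
G1 X88.701 Y43.459
G1 X23.860 Y32.382
M5
G00 X0.000 Y0.000

Since the viewBox matches the mm dimensions, user units are millimetres directly. The only transform is the Y-flip y_m = 123.874 − y_svg.

Shape 1 is a quadratic bezier drawn with `<path>`. Its stroke #008000 means engrave at S273, F3099. After flipping Y the toolpath is (235.680,101.190) → (159.308,66.395) → (88.701,43.459) → (23.860,32.382).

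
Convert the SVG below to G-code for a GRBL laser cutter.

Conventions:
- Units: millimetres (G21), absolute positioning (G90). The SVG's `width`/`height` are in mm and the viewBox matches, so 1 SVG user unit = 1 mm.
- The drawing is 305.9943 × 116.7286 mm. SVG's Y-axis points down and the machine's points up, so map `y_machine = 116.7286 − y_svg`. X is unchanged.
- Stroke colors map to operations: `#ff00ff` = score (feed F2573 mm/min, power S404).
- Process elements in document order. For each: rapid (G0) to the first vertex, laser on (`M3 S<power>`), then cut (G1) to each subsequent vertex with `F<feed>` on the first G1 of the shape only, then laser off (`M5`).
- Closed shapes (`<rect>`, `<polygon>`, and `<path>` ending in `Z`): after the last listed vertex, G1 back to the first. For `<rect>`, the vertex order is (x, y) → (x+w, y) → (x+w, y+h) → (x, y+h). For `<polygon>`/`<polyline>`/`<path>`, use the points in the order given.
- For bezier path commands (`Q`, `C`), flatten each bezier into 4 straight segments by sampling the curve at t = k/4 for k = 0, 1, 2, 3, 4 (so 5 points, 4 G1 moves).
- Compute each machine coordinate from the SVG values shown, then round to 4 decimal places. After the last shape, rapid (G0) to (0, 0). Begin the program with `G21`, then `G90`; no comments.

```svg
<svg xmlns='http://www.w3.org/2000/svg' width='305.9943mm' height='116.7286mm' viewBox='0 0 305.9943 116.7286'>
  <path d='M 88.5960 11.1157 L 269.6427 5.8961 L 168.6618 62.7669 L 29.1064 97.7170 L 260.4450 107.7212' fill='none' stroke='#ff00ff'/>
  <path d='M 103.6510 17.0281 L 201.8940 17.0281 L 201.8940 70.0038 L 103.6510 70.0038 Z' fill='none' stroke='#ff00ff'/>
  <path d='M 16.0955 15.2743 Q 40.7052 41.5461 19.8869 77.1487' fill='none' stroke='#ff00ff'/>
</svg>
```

G21
G90
G0 X88.5960 Y105.6129
M3 S404
G1 X269.6427 Y110.8325 F2573
G1 X168.6618 Y53.9617
G1 X29.1064 Y19.0116
G1 X260.4450 Y9.0074
M5
G0 X103.6510 Y99.7005
M3 S404
G1 X201.8940 Y99.7005 F2573
G1 X201.8940 Y46.7248
G1 X103.6510 Y46.7248
G1 X103.6510 Y99.7005
M5
G0 X16.0955 Y101.4543
M3 S404
G1 X25.5611 Y87.7352 F2573
G1 X29.3482 Y72.8498
G1 X27.4568 Y56.7980
G1 X19.8869 Y39.5799
M5
G0 X0.0000 Y0.0000

viewBox `0 0 305.9943 116.7286` with mm width/height → 1 unit = 1 mm. Flip: y_m = 116.7286 − y_svg.

**Shape 1** — `<path>` open polyline, stroke `#ff00ff` → score (S404, F2573). Machine vertices: (88.5960,105.6129) → (269.6427,110.8325) → (168.6618,53.9617) → (29.1064,19.0116) → (260.4450,9.0074). Open path.

**Shape 2** — `<path>` rectangle, stroke `#ff00ff` → score (S404, F2573). Machine vertices: (103.6510,99.7005) → (201.8940,99.7005) → (201.8940,46.7248) → (103.6510,46.7248) → (103.6510,99.7005). Closed: final G1 returns to the first vertex.

**Shape 3** — `<path>` quadratic bezier, stroke `#ff00ff` → score (S404, F2573). Control points (SVG): P0=(16.0955,15.2743), P1=(40.7052,41.5461), P2=(19.8869,77.1487); sampled at t=k/4. Machine vertices: (16.0955,101.4543) → (25.5611,87.7352) → (29.3482,72.8498) → (27.4568,56.7980) → (19.8869,39.5799). Open path.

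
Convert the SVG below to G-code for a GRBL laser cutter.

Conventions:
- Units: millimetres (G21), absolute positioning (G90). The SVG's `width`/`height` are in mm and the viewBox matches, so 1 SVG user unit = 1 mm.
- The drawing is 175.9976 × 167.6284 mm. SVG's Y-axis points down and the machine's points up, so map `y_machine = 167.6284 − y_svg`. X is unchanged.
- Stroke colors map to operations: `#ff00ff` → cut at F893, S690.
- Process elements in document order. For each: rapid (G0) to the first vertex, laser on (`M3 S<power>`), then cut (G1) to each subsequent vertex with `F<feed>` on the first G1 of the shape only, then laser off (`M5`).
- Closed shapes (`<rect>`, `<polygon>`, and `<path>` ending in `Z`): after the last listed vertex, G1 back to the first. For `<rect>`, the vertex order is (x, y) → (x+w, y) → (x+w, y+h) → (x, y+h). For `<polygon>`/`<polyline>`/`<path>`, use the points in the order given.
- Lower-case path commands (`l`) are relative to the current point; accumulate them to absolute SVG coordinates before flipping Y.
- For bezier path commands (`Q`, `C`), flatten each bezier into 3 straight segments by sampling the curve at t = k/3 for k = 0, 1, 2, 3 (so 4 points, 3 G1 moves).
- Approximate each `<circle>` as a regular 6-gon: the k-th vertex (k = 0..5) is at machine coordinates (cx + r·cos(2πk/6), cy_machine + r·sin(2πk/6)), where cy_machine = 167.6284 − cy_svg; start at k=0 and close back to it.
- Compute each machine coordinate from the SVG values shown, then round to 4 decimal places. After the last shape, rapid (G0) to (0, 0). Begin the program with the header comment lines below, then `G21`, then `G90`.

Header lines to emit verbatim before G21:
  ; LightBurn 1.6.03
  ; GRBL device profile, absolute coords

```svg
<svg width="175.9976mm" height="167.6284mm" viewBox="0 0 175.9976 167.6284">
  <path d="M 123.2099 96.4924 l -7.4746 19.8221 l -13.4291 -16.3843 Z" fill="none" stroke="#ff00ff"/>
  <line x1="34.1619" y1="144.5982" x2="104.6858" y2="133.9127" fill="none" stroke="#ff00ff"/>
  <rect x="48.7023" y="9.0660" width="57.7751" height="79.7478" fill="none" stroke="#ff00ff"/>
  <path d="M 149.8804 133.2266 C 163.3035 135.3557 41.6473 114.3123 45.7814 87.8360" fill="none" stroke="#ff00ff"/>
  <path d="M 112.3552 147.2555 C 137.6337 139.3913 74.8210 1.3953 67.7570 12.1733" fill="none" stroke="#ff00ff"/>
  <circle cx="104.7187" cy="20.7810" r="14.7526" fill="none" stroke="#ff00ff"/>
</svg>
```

; LightBurn 1.6.03
; GRBL device profile, absolute coords
G21
G90
G0 X123.2099 Y71.1360
M3 S690
G1 X115.7353 Y51.3139 F893
G1 X102.3062 Y67.6982
G1 X123.2099 Y71.1360
M5
G0 X34.1619 Y23.0302
M3 S690
G1 X104.6858 Y33.7157 F893
M5
G0 X48.7023 Y158.5624
M3 S690
G1 X106.4774 Y158.5624 F893
G1 X106.4774 Y78.8146
G1 X48.7023 Y78.8146
G1 X48.7023 Y158.5624
M5
G0 X149.8804 Y34.4018
M3 S690
G1 X127.9389 Y39.3398 F893
G1 X73.9156 Y55.7841
G1 X45.7814 Y79.7924
M5
G0 X112.3552 Y20.3729
M3 S690
G1 X113.5974 Y61.2845 F893
G1 X88.0765 Y126.9716
G1 X67.7570 Y155.4551
M5
G0 X119.4713 Y146.8474
M3 S690
G1 X112.0950 Y159.6235 F893
G1 X97.3424 Y159.6235
G1 X89.9661 Y146.8474
G1 X97.3424 Y134.0713
G1 X112.0950 Y134.0713
G1 X119.4713 Y146.8474
M5
G0 X0.0000 Y0.0000

Since the viewBox matches the mm dimensions, user units are millimetres directly. The only transform is the Y-flip y_m = 167.6284 − y_svg.

Shape 1 is a regular polygon drawn with `<path>`. Its stroke #ff00ff means cut at S690, F893. After flipping Y the toolpath is (123.2099,71.1360) → (115.7353,51.3139) → (102.3062,67.6982) → (123.2099,71.1360), returning to the start.

Shape 2 is a line segment drawn with `<line>`. Its stroke #ff00ff means cut at S690, F893. After flipping Y the toolpath is (34.1619,23.0302) → (104.6858,33.7157).

Shape 3 is a rectangle drawn with `<rect>`. Its stroke #ff00ff means cut at S690, F893. After flipping Y the toolpath is (48.7023,158.5624) → (106.4774,158.5624) → (106.4774,78.8146) → (48.7023,78.8146) → (48.7023,158.5624), returning to the start.

Shape 4 is a cubic bezier drawn with `<path>`. Its stroke #ff00ff means cut at S690, F893. After flipping Y the toolpath is (149.8804,34.4018) → (127.9389,39.3398) → (73.9156,55.7841) → (45.7814,79.7924).

Shape 5 is a cubic bezier drawn with `<path>`. Its stroke #ff00ff means cut at S690, F893. After flipping Y the toolpath is (112.3552,20.3729) → (113.5974,61.2845) → (88.0765,126.9716) → (67.7570,155.4551).

Shape 6 is a circle drawn with `<circle>`. Its stroke #ff00ff means cut at S690, F893. After flipping Y the toolpath is (119.4713,146.8474) → (112.0950,159.6235) → (97.3424,159.6235) → (89.9661,146.8474) → (97.3424,134.0713) → (112.0950,134.0713) → (119.4713,146.8474), returning to the start.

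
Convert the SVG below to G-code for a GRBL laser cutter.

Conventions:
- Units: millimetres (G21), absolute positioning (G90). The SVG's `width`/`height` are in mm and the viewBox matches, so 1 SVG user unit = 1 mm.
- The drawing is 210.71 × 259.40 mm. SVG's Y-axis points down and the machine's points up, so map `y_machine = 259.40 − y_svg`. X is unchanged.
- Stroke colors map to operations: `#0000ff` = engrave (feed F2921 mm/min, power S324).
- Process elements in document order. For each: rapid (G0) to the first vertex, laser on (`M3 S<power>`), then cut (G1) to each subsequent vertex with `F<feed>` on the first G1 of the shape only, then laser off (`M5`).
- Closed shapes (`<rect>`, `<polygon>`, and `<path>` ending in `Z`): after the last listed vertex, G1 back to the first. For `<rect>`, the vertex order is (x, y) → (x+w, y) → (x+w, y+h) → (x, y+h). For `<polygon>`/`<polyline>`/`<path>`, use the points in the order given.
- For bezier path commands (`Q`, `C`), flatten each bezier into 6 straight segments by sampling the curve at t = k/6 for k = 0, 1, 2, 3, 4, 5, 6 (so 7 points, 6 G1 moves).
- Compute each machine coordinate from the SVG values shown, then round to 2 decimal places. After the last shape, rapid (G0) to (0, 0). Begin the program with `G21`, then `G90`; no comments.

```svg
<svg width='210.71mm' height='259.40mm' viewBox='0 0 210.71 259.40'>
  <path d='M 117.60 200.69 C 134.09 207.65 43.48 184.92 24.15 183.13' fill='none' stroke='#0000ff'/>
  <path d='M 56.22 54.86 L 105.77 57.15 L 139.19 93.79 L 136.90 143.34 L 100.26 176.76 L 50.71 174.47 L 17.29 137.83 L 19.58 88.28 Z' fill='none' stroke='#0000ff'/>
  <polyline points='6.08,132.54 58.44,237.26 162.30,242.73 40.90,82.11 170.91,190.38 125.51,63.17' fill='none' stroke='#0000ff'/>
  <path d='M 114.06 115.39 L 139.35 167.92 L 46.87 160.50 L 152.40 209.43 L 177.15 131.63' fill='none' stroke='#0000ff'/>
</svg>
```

G21
G90
G0 X117.60 Y58.71
M3 S324
G1 X117.75 Y57.47 F2921
G1 X105.00 Y59.77
G1 X84.31 Y64.21
G1 X60.63 Y69.38
G1 X38.93 Y73.86
G1 X24.15 Y76.27
M5
G0 X56.22 Y204.54
M3 S324
G1 X105.77 Y202.25 F2921
G1 X139.19 Y165.61
G1 X136.90 Y116.06
G1 X100.26 Y82.64
G1 X50.71 Y84.93
G1 X17.29 Y121.57
G1 X19.58 Y171.12
G1 X56.22 Y204.54
M5
G0 X6.08 Y126.86
M3 S324
G1 X58.44 Y22.14 F2921
G1 X162.30 Y16.67
G1 X40.90 Y177.29
G1 X170.91 Y69.02
G1 X125.51 Y196.23
M5
G0 X114.06 Y144.01
M3 S324
G1 X139.35 Y91.48 F2921
G1 X46.87 Y98.90
G1 X152.40 Y49.97
G1 X177.15 Y127.77
M5
G0 X0.00 Y0.00

Since the viewBox matches the mm dimensions, user units are millimetres directly. The only transform is the Y-flip y_m = 259.40 − y_svg.

Shape 1 is a cubic bezier drawn with `<path>`. Its stroke #0000ff means engrave at S324, F2921. After flipping Y the toolpath is (117.60,58.71) → (117.75,57.47) → (105.00,59.77) → (84.31,64.21) → (60.63,69.38) → (38.93,73.86) → (24.15,76.27).

Shape 2 is a regular polygon drawn with `<path>`. Its stroke #0000ff means engrave at S324, F2921. After flipping Y the toolpath is (56.22,204.54) → (105.77,202.25) → (139.19,165.61) → (136.90,116.06) → (100.26,82.64) → (50.71,84.93) → (17.29,121.57) → (19.58,171.12) → (56.22,204.54), returning to the start.

Shape 3 is a open polyline drawn with `<polyline>`. Its stroke #0000ff means engrave at S324, F2921. After flipping Y the toolpath is (6.08,126.86) → (58.44,22.14) → (162.30,16.67) → (40.90,177.29) → (170.91,69.02) → (125.51,196.23).

Shape 4 is a open polyline drawn with `<path>`. Its stroke #0000ff means engrave at S324, F2921. After flipping Y the toolpath is (114.06,144.01) → (139.35,91.48) → (46.87,98.90) → (152.40,49.97) → (177.15,127.77).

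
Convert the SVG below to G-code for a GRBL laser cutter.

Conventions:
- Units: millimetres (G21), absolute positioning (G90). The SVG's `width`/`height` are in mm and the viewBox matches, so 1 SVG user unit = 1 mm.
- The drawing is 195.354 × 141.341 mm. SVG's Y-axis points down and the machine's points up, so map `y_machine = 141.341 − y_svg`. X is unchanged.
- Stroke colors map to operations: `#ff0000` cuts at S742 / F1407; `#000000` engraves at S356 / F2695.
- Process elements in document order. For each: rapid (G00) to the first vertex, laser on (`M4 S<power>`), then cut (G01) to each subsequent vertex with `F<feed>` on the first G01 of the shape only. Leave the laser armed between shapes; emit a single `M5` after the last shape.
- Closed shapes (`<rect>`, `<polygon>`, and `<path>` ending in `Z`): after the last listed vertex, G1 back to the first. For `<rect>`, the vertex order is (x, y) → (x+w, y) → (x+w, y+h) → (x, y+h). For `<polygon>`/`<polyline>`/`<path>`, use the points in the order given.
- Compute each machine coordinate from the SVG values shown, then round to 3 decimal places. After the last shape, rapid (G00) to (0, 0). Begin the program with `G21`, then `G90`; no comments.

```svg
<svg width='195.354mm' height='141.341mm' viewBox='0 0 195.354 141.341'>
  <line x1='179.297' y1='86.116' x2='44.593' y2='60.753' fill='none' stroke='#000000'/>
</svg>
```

G21
G90
G00 X179.297 Y55.225
M4 S356
G01 X44.593 Y80.588 F2695
M5
G00 X0.000 Y0.000

1 u = 1 mm; y_m = 141.341 − y.

[1] `<line>` line segment, #000000→engrave S356 F2695: (179.297,55.225) → (44.593,80.588)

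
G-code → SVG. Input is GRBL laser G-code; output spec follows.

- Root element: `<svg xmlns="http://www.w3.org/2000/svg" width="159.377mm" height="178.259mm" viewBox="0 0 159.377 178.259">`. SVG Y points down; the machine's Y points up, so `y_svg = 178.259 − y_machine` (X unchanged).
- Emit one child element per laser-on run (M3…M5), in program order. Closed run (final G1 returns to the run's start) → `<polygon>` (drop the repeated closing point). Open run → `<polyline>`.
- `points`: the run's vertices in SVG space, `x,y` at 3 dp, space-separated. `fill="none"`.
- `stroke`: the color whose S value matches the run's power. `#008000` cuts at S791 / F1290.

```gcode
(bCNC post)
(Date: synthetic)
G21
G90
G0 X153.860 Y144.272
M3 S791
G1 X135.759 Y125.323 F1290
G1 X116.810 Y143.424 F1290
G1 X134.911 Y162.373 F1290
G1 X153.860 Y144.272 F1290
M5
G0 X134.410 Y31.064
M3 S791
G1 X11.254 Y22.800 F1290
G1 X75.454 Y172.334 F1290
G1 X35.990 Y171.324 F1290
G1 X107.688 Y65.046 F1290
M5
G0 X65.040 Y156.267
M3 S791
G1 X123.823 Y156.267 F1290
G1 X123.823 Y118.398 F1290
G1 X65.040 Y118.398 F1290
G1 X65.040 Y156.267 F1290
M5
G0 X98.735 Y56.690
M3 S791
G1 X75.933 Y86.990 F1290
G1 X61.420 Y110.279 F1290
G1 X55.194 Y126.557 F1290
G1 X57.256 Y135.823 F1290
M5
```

<svg xmlns="http://www.w3.org/2000/svg" width="159.377mm" height="178.259mm" viewBox="0 0 159.377 178.259">
  <polygon points="153.860,33.987 135.759,52.936 116.810,34.835 134.911,15.886" fill="none" stroke="#008000"/>
  <polyline points="134.410,147.195 11.254,155.459 75.454,5.925 35.990,6.935 107.688,113.213" fill="none" stroke="#008000"/>
  <polygon points="65.040,21.992 123.823,21.992 123.823,59.861 65.040,59.861" fill="none" stroke="#008000"/>
  <polyline points="98.735,121.569 75.933,91.269 61.420,67.980 55.194,51.702 57.256,42.436" fill="none" stroke="#008000"/>
</svg>

Machine Y-up, SVG Y-down with viewBox height 178.259, so y_svg = 178.259 − y_machine; X carries over. Every run uses S791, so all elements get stroke `#008000` (cut).

Run 1: The run returns to its start, so emit a `<polygon>` with points (Y-flipped): 153.860,33.987 135.759,52.936 116.810,34.835 134.911,15.886.

Run 2: The run is open, so emit a `<polyline>` with points (Y-flipped): 134.410,147.195 11.254,155.459 75.454,5.925 35.990,6.935 107.688,113.213.

Run 3: The run returns to its start, so emit a `<polygon>` with points (Y-flipped): 65.040,21.992 123.823,21.992 123.823,59.861 65.040,59.861.

Run 4: The run is open, so emit a `<polyline>` with points (Y-flipped): 98.735,121.569 75.933,91.269 61.420,67.980 55.194,51.702 57.256,42.436.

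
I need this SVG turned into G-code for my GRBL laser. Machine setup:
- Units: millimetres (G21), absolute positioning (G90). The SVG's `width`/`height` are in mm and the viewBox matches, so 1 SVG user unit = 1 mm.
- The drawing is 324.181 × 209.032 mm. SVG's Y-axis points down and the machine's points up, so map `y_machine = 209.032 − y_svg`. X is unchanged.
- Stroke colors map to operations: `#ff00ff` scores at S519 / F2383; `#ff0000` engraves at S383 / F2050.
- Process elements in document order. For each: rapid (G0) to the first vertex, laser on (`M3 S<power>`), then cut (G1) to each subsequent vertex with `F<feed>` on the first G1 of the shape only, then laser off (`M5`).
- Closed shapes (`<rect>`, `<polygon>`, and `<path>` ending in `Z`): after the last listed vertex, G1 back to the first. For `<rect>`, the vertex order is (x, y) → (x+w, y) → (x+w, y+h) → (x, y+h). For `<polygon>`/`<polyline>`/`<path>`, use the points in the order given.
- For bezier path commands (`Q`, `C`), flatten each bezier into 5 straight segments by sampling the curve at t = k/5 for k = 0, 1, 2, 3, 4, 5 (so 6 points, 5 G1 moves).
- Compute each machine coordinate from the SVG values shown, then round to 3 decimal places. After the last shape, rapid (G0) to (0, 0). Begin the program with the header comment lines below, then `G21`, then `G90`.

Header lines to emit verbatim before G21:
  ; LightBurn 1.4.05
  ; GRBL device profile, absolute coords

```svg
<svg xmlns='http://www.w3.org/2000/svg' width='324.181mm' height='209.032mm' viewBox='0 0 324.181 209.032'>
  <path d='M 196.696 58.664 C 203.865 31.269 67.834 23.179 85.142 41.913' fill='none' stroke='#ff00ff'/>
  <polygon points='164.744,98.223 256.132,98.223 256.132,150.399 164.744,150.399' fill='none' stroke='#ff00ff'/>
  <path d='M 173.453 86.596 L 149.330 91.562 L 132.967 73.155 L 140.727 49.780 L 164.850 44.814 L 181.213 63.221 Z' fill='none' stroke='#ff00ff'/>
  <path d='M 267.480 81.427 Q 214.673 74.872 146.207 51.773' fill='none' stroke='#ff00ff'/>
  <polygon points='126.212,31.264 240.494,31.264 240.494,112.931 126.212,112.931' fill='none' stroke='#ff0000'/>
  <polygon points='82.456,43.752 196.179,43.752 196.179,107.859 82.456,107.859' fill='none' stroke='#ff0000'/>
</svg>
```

; LightBurn 1.4.05
; GRBL device profile, absolute coords
G21
G90
G0 X196.696 Y150.368
M3 S519
G1 X186.186 Y164.428 F2383
G1 X155.541 Y173.494
G1 X118.997 Y177.205
G1 X90.786 Y175.201
G1 X85.142 Y167.119
M5
G0 X164.744 Y110.809
M3 S519
G1 X256.132 Y110.809 F2383
G1 X256.132 Y58.633
G1 X164.744 Y58.633
G1 X164.744 Y110.809
M5
G0 X173.453 Y122.436
M3 S519
G1 X149.330 Y117.470 F2383
G1 X132.967 Y135.877
G1 X140.727 Y159.252
G1 X164.850 Y164.218
G1 X181.213 Y145.811
G1 X173.453 Y122.436
M5
G0 X267.480 Y127.605
M3 S519
G1 X245.731 Y130.889 F2383
G1 X222.729 Y135.496
G1 X198.474 Y141.427
G1 X172.967 Y148.681
G1 X146.207 Y157.259
M5
G0 X126.212 Y177.768
M3 S383
G1 X240.494 Y177.768 F2050
G1 X240.494 Y96.101
G1 X126.212 Y96.101
G1 X126.212 Y177.768
M5
G0 X82.456 Y165.280
M3 S383
G1 X196.179 Y165.280 F2050
G1 X196.179 Y101.173
G1 X82.456 Y101.173
G1 X82.456 Y165.280
M5
G0 X0.000 Y0.000

Since the viewBox matches the mm dimensions, user units are millimetres directly. The only transform is the Y-flip y_m = 209.032 − y_svg.

Shape 1 is a cubic bezier drawn with `<path>`. Its stroke #ff00ff means score at S519, F2383. After flipping Y the toolpath is (196.696,150.368) → (186.186,164.428) → (155.541,173.494) → (118.997,177.205) → (90.786,175.201) → (85.142,167.119).

Shape 2 is a rectangle drawn with `<polygon>`. Its stroke #ff00ff means score at S519, F2383. After flipping Y the toolpath is (164.744,110.809) → (256.132,110.809) → (256.132,58.633) → (164.744,58.633) → (164.744,110.809), returning to the start.

Shape 3 is a regular polygon drawn with `<path>`. Its stroke #ff00ff means score at S519, F2383. After flipping Y the toolpath is (173.453,122.436) → (149.330,117.470) → (132.967,135.877) → (140.727,159.252) → (164.850,164.218) → (181.213,145.811) → (173.453,122.436), returning to the start.

Shape 4 is a quadratic bezier drawn with `<path>`. Its stroke #ff00ff means score at S519, F2383. After flipping Y the toolpath is (267.480,127.605) → (245.731,130.889) → (222.729,135.496) → (198.474,141.427) → (172.967,148.681) → (146.207,157.259).

Shape 5 is a rectangle drawn with `<polygon>`. Its stroke #ff0000 means engrave at S383, F2050. After flipping Y the toolpath is (126.212,177.768) → (240.494,177.768) → (240.494,96.101) → (126.212,96.101) → (126.212,177.768), returning to the start.

Shape 6 is a rectangle drawn with `<polygon>`. Its stroke #ff0000 means engrave at S383, F2050. After flipping Y the toolpath is (82.456,165.280) → (196.179,165.280) → (196.179,101.173) → (82.456,101.173) → (82.456,165.280), returning to the start.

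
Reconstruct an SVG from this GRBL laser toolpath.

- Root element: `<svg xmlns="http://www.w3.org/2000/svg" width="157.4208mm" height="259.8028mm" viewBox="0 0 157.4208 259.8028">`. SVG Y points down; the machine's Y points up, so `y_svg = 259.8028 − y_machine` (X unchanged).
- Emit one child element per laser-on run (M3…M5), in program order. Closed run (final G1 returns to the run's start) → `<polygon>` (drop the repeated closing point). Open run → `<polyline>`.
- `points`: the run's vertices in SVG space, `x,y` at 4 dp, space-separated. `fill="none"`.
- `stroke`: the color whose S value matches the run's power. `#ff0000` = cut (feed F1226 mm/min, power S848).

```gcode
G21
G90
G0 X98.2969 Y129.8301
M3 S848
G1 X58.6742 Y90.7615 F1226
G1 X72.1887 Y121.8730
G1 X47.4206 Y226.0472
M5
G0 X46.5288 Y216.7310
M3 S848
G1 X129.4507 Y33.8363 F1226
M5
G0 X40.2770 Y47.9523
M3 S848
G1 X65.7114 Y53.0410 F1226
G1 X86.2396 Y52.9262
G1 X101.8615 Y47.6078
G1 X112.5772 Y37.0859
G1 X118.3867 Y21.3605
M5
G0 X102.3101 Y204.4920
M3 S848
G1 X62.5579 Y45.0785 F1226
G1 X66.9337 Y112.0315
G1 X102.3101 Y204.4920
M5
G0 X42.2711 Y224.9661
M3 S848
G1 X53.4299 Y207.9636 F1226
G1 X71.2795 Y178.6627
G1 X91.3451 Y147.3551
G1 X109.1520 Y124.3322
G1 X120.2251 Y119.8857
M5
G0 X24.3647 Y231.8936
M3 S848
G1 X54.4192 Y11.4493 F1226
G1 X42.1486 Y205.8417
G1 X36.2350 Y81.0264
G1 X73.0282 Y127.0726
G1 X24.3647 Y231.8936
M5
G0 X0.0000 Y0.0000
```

Each laser-on run becomes one SVG element. Flip Y back into SVG space with y_svg = 259.8028 − y_machine. Every run uses S848, so all elements get stroke `#ff0000` (cut).

Run 1: The run is open, so emit a `<polyline>` with points (Y-flipped): 98.2969,129.9727 58.6742,169.0413 72.1887,137.9298 47.4206,33.7556.

Run 2: The run is open, so emit a `<polyline>` with points (Y-flipped): 46.5288,43.0718 129.4507,225.9665.

Run 3: The run is open, so emit a `<polyline>` with points (Y-flipped): 40.2770,211.8505 65.7114,206.7618 86.2396,206.8766 101.8615,212.1950 112.5772,222.7169 118.3867,238.4423.

Run 4: The run returns to its start, so emit a `<polygon>` with points (Y-flipped): 102.3101,55.3108 62.5579,214.7243 66.9337,147.7713.

Run 5: The run is open, so emit a `<polyline>` with points (Y-flipped): 42.2711,34.8367 53.4299,51.8392 71.2795,81.1401 91.3451,112.4477 109.1520,135.4706 120.2251,139.9171.

Run 6: The run returns to its start, so emit a `<polygon>` with points (Y-flipped): 24.3647,27.9092 54.4192,248.3535 42.1486,53.9611 36.2350,178.7764 73.0282,132.7302.

<svg xmlns="http://www.w3.org/2000/svg" width="157.4208mm" height="259.8028mm" viewBox="0 0 157.4208 259.8028">
  <polyline points="98.2969,129.9727 58.6742,169.0413 72.1887,137.9298 47.4206,33.7556" fill="none" stroke="#ff0000"/>
  <polyline points="46.5288,43.0718 129.4507,225.9665" fill="none" stroke="#ff0000"/>
  <polyline points="40.2770,211.8505 65.7114,206.7618 86.2396,206.8766 101.8615,212.1950 112.5772,222.7169 118.3867,238.4423" fill="none" stroke="#ff0000"/>
  <polygon points="102.3101,55.3108 62.5579,214.7243 66.9337,147.7713" fill="none" stroke="#ff0000"/>
  <polyline points="42.2711,34.8367 53.4299,51.8392 71.2795,81.1401 91.3451,112.4477 109.1520,135.4706 120.2251,139.9171" fill="none" stroke="#ff0000"/>
  <polygon points="24.3647,27.9092 54.4192,248.3535 42.1486,53.9611 36.2350,178.7764 73.0282,132.7302" fill="none" stroke="#ff0000"/>
</svg>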